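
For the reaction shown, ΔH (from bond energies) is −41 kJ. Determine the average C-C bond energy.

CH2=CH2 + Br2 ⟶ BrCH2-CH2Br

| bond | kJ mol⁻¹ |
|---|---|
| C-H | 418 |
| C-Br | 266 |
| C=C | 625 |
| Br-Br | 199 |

D(C-C) ≈ 333 kJ/mol

Let D be the C-C bond energy.
Σ(broken) = 1×199 + 4×418 + 1×625 = 2496
Σ(formed) = 2×266 + 1×D + 4×418 = 2204 + D
ΔH = Σ(broken) − Σ(formed) = (2496) − (2204 + D) = +292 − D
Setting this equal to −41 kJ gives D = 333 kJ/mol.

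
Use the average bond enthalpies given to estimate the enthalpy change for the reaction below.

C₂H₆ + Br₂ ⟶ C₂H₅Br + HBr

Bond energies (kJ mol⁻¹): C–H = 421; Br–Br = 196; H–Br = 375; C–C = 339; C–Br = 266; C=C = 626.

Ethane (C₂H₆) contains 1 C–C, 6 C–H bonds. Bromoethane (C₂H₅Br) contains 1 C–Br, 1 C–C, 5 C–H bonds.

Bonds broken (reactants):
  Br–Br: 1 × 196 = 196
  C–C: 1 × 339 = 339
  C–H: 6 × 421 = 2526
  Σ(broken) = 3061 kJ
Bonds formed (products):
  C–Br: 1 × 266 = 266
  C–C: 1 × 339 = 339
  C–H: 5 × 421 = 2105
  H–Br: 1 × 375 = 375
  Σ(formed) = 3085 kJ
ΔH = Σ(broken) − Σ(formed) = 3061 − 3085 = −24 kJ

ΔH ≈ −24 kJ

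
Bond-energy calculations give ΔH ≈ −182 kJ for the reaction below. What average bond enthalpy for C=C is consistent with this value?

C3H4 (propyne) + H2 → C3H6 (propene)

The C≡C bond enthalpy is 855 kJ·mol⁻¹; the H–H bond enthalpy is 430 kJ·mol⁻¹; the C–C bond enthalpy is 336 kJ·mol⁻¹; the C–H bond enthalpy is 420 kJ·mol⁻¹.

D(C=C) ≈ 627 kJ/mol

Let D be the C=C bond energy.
Σ(broken) = 1×855 + 1×336 + 4×420 + 1×430 = 3301
Σ(formed) = 1×336 + 6×420 + 1×D = 2856 + D
ΔH = Σ(broken) − Σ(formed) = (3301) − (2856 + D) = +445 − D
Setting this equal to −182 kJ gives D = 627 kJ/mol.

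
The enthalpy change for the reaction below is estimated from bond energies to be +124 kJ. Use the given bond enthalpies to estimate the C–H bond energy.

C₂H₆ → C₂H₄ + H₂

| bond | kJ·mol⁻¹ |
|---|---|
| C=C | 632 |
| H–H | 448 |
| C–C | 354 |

Let D be the C–H bond energy.
Σ(broken) = 1×354 + 6×D = 354 + 6D
Σ(formed) = 4×D + 1×632 + 1×448 = 1080 + 4D
ΔH = Σ(broken) − Σ(formed) = (354 + 6D) − (1080 + 4D) = −726 + 2D
Setting this equal to +124 kJ gives 2D = 850, so D = 425 kJ/mol.

D(C–H) ≈ 425 kJ/mol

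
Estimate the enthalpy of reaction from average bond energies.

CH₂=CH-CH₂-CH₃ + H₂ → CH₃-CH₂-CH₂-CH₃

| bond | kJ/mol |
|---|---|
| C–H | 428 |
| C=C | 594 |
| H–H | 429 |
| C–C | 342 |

Bonds broken (reactants):
  C–C: 2 × 342 = 684
  C–H: 8 × 428 = 3424
  C=C: 1 × 594 = 594
  H–H: 1 × 429 = 429
  Σ(broken) = 5131 kJ
Bonds formed (products):
  C–C: 3 × 342 = 1026
  C–H: 10 × 428 = 4280
  Σ(formed) = 5306 kJ
ΔH = Σ(broken) − Σ(formed) = 5131 − 5306 = −175 kJ

ΔH ≈ −175 kJ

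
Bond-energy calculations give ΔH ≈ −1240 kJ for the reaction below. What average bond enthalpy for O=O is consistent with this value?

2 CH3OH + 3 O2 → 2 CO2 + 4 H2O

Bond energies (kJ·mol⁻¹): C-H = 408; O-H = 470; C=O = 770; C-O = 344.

Let D be the O=O bond energy.
Σ(broken) = 6×408 + 2×344 + 2×470 + 3×D = 4076 + 3D
Σ(formed) = 4×770 + 8×470 = 6840
ΔH = Σ(broken) − Σ(formed) = (4076 + 3D) − (6840) = −2764 + 3D
Setting this equal to −1240 kJ gives 3D = 1524, so D = 508 kJ/mol.

D(O=O) ≈ 508 kJ/mol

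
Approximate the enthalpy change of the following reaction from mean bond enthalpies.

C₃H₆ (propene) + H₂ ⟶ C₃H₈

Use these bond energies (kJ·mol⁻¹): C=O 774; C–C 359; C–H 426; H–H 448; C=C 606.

Bonds broken (reactants):
  C–C: 1 × 359 = 359
  C–H: 6 × 426 = 2556
  C=C: 1 × 606 = 606
  H–H: 1 × 448 = 448
  Σ(broken) = 3969 kJ
Bonds formed (products):
  C–C: 2 × 359 = 718
  C–H: 8 × 426 = 3408
  Σ(formed) = 4126 kJ
ΔH = Σ(broken) − Σ(formed) = 3969 − 4126 = −157 kJ

ΔH ≈ −157 kJ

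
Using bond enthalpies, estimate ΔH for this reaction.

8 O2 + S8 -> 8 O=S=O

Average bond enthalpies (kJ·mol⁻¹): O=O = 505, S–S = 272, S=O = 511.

ΔH ≈ −1960 kJ

Bonds broken (reactants):
  O=O: 8 × 505 = 4040
  S–S: 8 × 272 = 2176
  Σ(broken) = 6216 kJ
Bonds formed (products):
  S=O: 16 × 511 = 8176
  Σ(formed) = 8176 kJ
ΔH = Σ(broken) − Σ(formed) = 6216 − 8176 = −1960 kJ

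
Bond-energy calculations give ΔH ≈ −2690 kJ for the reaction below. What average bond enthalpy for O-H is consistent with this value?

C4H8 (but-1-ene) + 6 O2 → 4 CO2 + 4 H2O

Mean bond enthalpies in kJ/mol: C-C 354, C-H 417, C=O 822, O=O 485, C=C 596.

Let D be the O-H bond energy.
Σ(broken) = 2×354 + 8×417 + 1×596 + 6×485 = 7550
Σ(formed) = 8×822 + 8×D = 6576 + 8D
ΔH = Σ(broken) − Σ(formed) = (7550) − (6576 + 8D) = +974 − 8D
Setting this equal to −2690 kJ gives 8D = 3664, so D = 458 kJ/mol.

D(O-H) ≈ 458 kJ/mol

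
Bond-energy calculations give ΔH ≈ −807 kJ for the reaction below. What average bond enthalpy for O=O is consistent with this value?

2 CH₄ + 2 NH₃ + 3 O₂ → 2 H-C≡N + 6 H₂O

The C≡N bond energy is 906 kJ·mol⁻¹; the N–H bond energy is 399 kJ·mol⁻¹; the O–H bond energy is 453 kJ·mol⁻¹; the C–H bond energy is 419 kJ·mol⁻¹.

Let D be the O=O bond energy.
Σ(broken) = 8×419 + 6×399 + 3×D = 5746 + 3D
Σ(formed) = 2×906 + 2×419 + 12×453 = 8086
ΔH = Σ(broken) − Σ(formed) = (5746 + 3D) − (8086) = −2340 + 3D
Setting this equal to −807 kJ gives 3D = 1533, so D = 511 kJ/mol.

D(O=O) ≈ 511 kJ/mol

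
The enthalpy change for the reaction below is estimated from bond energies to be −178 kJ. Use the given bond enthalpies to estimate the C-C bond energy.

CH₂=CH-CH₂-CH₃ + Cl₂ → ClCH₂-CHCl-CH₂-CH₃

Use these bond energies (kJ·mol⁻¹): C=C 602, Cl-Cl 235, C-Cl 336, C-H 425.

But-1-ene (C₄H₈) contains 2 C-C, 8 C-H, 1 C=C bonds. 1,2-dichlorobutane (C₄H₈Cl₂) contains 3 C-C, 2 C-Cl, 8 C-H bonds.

Let D be the C-C bond energy.
Σ(broken) = 2×D + 8×425 + 1×602 + 1×235 = 4237 + 2D
Σ(formed) = 3×D + 2×336 + 8×425 = 4072 + 3D
ΔH = Σ(broken) − Σ(formed) = (4237 + 2D) − (4072 + 3D) = +165 − D
Setting this equal to −178 kJ gives D = 343 kJ/mol.

D(C-C) ≈ 343 kJ/mol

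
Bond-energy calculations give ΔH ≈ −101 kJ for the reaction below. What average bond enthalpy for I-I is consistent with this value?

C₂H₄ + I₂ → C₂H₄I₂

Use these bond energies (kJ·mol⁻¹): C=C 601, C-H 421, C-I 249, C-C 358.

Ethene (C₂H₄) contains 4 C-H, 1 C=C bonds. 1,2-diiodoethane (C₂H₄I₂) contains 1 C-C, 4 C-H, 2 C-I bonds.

D(I-I) ≈ 154 kJ/mol

Let D be the I-I bond energy.
Σ(broken) = 4×421 + 1×601 + 1×D = 2285 + D
Σ(formed) = 1×358 + 4×421 + 2×249 = 2540
ΔH = Σ(broken) − Σ(formed) = (2285 + D) − (2540) = −255 + D
Setting this equal to −101 kJ gives D = 154 kJ/mol.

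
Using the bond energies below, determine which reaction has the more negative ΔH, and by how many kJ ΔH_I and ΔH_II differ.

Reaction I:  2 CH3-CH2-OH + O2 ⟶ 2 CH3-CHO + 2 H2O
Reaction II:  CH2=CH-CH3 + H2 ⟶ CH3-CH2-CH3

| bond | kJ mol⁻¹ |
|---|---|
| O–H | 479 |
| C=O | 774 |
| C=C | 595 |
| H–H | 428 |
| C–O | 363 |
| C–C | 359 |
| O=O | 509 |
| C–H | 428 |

Reaction I:
  Bonds broken (reactants):
    C–C: 2 × 359 = 718
    C–H: 10 × 428 = 4280
    C–O: 2 × 363 = 726
    O–H: 2 × 479 = 958
    O=O: 1 × 509 = 509
    Σ(broken) = 7191 kJ
  Bonds formed (products):
    C–C: 2 × 359 = 718
    C–H: 8 × 428 = 3424
    C=O: 2 × 774 = 1548
    O–H: 4 × 479 = 1916
    Σ(formed) = 7606 kJ
  ΔH_I = 7191 − 7606 = −415 kJ
Reaction II:
  Bonds broken (reactants):
    C–C: 1 × 359 = 359
    C–H: 6 × 428 = 2568
    C=C: 1 × 595 = 595
    H–H: 1 × 428 = 428
    Σ(broken) = 3950 kJ
  Bonds formed (products):
    C–C: 2 × 359 = 718
    C–H: 8 × 428 = 3424
    Σ(formed) = 4142 kJ
  ΔH_II = 3950 − 4142 = −192 kJ
ΔH_I − ΔH_II = −223 kJ, so reaction I has the more negative ΔH; |ΔH_I − ΔH_II| = 223 kJ.

Reaction I, by 223 kJ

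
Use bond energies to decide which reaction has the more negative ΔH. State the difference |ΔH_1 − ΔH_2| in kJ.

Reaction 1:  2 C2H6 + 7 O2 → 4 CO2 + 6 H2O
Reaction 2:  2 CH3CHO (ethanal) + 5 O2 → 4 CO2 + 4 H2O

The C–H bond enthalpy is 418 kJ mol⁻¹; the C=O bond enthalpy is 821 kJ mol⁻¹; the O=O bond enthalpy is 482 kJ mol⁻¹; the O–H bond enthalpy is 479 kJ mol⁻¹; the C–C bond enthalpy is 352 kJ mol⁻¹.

Reaction 1:
  Bonds broken (reactants):
    C–C: 2 × 352 = 704
    C–H: 12 × 418 = 5016
    O=O: 7 × 482 = 3374
    Σ(broken) = 9094 kJ
  Bonds formed (products):
    C=O: 8 × 821 = 6568
    O–H: 12 × 479 = 5748
    Σ(formed) = 12316 kJ
  ΔH_1 = 9094 − 12316 = −3222 kJ
Reaction 2:
  Bonds broken (reactants):
    C–C: 2 × 352 = 704
    C–H: 8 × 418 = 3344
    C=O: 2 × 821 = 1642
    O=O: 5 × 482 = 2410
    Σ(broken) = 8100 kJ
  Bonds formed (products):
    C=O: 8 × 821 = 6568
    O–H: 8 × 479 = 3832
    Σ(formed) = 10400 kJ
  ΔH_2 = 8100 − 10400 = −2300 kJ
ΔH_1 − ΔH_2 = −922 kJ, so reaction 1 has the more negative ΔH; |ΔH_1 − ΔH_2| = 922 kJ.

Reaction 1, by 922 kJ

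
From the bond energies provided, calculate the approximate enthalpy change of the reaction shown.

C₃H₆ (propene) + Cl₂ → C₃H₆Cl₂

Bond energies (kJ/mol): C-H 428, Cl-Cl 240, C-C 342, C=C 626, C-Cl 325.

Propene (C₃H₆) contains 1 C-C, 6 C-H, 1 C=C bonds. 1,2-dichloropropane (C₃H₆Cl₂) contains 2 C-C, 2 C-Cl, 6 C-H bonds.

Bonds broken (reactants):
  C-C: 1 × 342 = 342
  C-H: 6 × 428 = 2568
  C=C: 1 × 626 = 626
  Cl-Cl: 1 × 240 = 240
  Σ(broken) = 3776 kJ
Bonds formed (products):
  C-C: 2 × 342 = 684
  C-Cl: 2 × 325 = 650
  C-H: 6 × 428 = 2568
  Σ(formed) = 3902 kJ
ΔH = Σ(broken) − Σ(formed) = 3776 − 3902 = −126 kJ

ΔH ≈ −126 kJ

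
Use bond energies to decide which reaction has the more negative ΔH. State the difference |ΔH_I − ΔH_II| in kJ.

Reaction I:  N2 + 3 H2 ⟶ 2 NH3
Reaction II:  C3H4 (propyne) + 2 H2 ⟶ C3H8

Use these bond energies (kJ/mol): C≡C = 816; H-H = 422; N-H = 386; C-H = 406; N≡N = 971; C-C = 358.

Reaction I:
  Bonds broken (reactants):
    H-H: 3 × 422 = 1266
    N≡N: 1 × 971 = 971
    Σ(broken) = 2237 kJ
  Bonds formed (products):
    N-H: 6 × 386 = 2316
    Σ(formed) = 2316 kJ
  ΔH_I = 2237 − 2316 = −79 kJ
Reaction II:
  Bonds broken (reactants):
    C≡C: 1 × 816 = 816
    C-C: 1 × 358 = 358
    C-H: 4 × 406 = 1624
    H-H: 2 × 422 = 844
    Σ(broken) = 3642 kJ
  Bonds formed (products):
    C-C: 2 × 358 = 716
    C-H: 8 × 406 = 3248
    Σ(formed) = 3964 kJ
  ΔH_II = 3642 − 3964 = −322 kJ
ΔH_I − ΔH_II = +243 kJ, so reaction II has the more negative ΔH; |ΔH_I − ΔH_II| = 243 kJ.

Reaction II, by 243 kJ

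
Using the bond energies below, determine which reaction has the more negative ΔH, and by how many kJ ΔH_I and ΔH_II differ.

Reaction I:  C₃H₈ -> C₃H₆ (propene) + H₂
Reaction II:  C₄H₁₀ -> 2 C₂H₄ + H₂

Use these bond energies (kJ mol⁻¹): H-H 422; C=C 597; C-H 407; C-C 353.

Reaction I:
  Bonds broken (reactants):
    C-C: 2 × 353 = 706
    C-H: 8 × 407 = 3256
    Σ(broken) = 3962 kJ
  Bonds formed (products):
    C-C: 1 × 353 = 353
    C-H: 6 × 407 = 2442
    C=C: 1 × 597 = 597
    H-H: 1 × 422 = 422
    Σ(formed) = 3814 kJ
  ΔH_I = 3962 − 3814 = +148 kJ
Reaction II:
  Bonds broken (reactants):
    C-C: 3 × 353 = 1059
    C-H: 10 × 407 = 4070
    Σ(broken) = 5129 kJ
  Bonds formed (products):
    C-H: 8 × 407 = 3256
    C=C: 2 × 597 = 1194
    H-H: 1 × 422 = 422
    Σ(formed) = 4872 kJ
  ΔH_II = 5129 − 4872 = +257 kJ
ΔH_I − ΔH_II = −109 kJ, so reaction I has the more negative ΔH; |ΔH_I − ΔH_II| = 109 kJ.

Reaction I, by 109 kJ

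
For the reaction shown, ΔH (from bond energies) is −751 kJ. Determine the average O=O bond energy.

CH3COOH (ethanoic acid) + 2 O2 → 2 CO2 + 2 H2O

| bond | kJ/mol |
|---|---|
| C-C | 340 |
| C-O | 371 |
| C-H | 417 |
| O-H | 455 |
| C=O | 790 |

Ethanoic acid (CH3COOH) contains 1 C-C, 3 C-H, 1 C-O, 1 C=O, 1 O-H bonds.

D(O=O) ≈ 511 kJ/mol

Let D be the O=O bond energy.
Σ(broken) = 1×340 + 3×417 + 1×371 + 1×790 + 1×455 + 2×D = 3207 + 2D
Σ(formed) = 4×790 + 4×455 = 4980
ΔH = Σ(broken) − Σ(formed) = (3207 + 2D) − (4980) = −1773 + 2D
Setting this equal to −751 kJ gives 2D = 1022, so D = 511 kJ/mol.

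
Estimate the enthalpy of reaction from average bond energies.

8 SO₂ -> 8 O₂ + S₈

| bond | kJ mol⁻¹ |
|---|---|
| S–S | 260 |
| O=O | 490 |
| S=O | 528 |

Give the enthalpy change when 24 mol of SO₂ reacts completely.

ΔH = +7344 kJ

Bonds broken (reactants):
  S=O: 16 × 528 = 8448
  Σ(broken) = 8448 kJ
Bonds formed (products):
  O=O: 8 × 490 = 3920
  S–S: 8 × 260 = 2080
  Σ(formed) = 6000 kJ
ΔH = Σ(broken) − Σ(formed) = 8448 − 6000 = +2448 kJ
For 3× the reaction as written: 3 × (+2448) = +7344 kJ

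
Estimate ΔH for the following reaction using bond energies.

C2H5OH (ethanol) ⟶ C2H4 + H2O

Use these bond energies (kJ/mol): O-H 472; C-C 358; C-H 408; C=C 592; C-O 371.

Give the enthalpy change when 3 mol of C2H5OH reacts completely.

ΔH = +219 kJ

Bonds broken (reactants):
  C-C: 1 × 358 = 358
  C-H: 5 × 408 = 2040
  C-O: 1 × 371 = 371
  O-H: 1 × 472 = 472
  Σ(broken) = 3241 kJ
Bonds formed (products):
  C-H: 4 × 408 = 1632
  C=C: 1 × 592 = 592
  O-H: 2 × 472 = 944
  Σ(formed) = 3168 kJ
ΔH = Σ(broken) − Σ(formed) = 3241 − 3168 = +73 kJ
For 3× the reaction as written: 3 × (+73) = +219 kJ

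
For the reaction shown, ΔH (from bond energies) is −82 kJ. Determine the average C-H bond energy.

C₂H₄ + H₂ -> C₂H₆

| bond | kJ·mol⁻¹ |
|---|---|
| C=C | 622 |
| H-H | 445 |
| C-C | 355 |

D(C-H) ≈ 397 kJ/mol

Let D be the C-H bond energy.
Σ(broken) = 4×D + 1×622 + 1×445 = 1067 + 4D
Σ(formed) = 1×355 + 6×D = 355 + 6D
ΔH = Σ(broken) − Σ(formed) = (1067 + 4D) − (355 + 6D) = +712 − 2D
Setting this equal to −82 kJ gives 2D = 794, so D = 397 kJ/mol.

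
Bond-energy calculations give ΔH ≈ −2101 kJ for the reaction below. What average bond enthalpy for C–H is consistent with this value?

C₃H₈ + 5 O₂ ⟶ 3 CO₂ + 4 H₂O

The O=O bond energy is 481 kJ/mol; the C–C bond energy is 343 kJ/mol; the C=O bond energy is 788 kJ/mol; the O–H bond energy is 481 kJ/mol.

D(C–H) ≈ 423 kJ/mol

Let D be the C–H bond energy.
Σ(broken) = 2×343 + 8×D + 5×481 = 3091 + 8D
Σ(formed) = 6×788 + 8×481 = 8576
ΔH = Σ(broken) − Σ(formed) = (3091 + 8D) − (8576) = −5485 + 8D
Setting this equal to −2101 kJ gives 8D = 3384, so D = 423 kJ/mol.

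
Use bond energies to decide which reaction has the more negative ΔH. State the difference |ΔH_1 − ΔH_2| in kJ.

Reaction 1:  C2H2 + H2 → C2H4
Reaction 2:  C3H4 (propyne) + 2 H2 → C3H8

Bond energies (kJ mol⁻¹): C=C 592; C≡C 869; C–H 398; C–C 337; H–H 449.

Reaction 1:
  Bonds broken (reactants):
    C≡C: 1 × 869 = 869
    C–H: 2 × 398 = 796
    H–H: 1 × 449 = 449
    Σ(broken) = 2114 kJ
  Bonds formed (products):
    C–H: 4 × 398 = 1592
    C=C: 1 × 592 = 592
    Σ(formed) = 2184 kJ
  ΔH_1 = 2114 − 2184 = −70 kJ
Reaction 2:
  Bonds broken (reactants):
    C≡C: 1 × 869 = 869
    C–C: 1 × 337 = 337
    C–H: 4 × 398 = 1592
    H–H: 2 × 449 = 898
    Σ(broken) = 3696 kJ
  Bonds formed (products):
    C–C: 2 × 337 = 674
    C–H: 8 × 398 = 3184
    Σ(formed) = 3858 kJ
  ΔH_2 = 3696 − 3858 = −162 kJ
ΔH_1 − ΔH_2 = +92 kJ, so reaction 2 has the more negative ΔH; |ΔH_1 − ΔH_2| = 92 kJ.

Reaction 2, by 92 kJ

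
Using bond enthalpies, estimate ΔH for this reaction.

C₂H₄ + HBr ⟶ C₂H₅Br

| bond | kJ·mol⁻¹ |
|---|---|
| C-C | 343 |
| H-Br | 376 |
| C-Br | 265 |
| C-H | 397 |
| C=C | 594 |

ΔH ≈ −35 kJ

Bonds broken (reactants):
  C-H: 4 × 397 = 1588
  C=C: 1 × 594 = 594
  H-Br: 1 × 376 = 376
  Σ(broken) = 2558 kJ
Bonds formed (products):
  C-Br: 1 × 265 = 265
  C-C: 1 × 343 = 343
  C-H: 5 × 397 = 1985
  Σ(formed) = 2593 kJ
ΔH = Σ(broken) − Σ(formed) = 2558 − 2593 = −35 kJ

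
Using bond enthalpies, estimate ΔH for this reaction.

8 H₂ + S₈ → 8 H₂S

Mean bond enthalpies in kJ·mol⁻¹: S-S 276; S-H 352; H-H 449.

ΔH ≈ +168 kJ

Bonds broken (reactants):
  H-H: 8 × 449 = 3592
  S-S: 8 × 276 = 2208
  Σ(broken) = 5800 kJ
Bonds formed (products):
  S-H: 16 × 352 = 5632
  Σ(formed) = 5632 kJ
ΔH = Σ(broken) − Σ(formed) = 5800 − 5632 = +168 kJ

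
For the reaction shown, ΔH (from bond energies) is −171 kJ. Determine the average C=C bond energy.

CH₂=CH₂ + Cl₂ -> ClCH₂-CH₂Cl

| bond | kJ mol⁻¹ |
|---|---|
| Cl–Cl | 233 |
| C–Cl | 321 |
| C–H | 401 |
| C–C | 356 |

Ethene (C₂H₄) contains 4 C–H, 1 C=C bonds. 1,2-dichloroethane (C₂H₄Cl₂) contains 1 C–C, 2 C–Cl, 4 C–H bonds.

D(C=C) ≈ 594 kJ/mol

Let D be the C=C bond energy.
Σ(broken) = 4×401 + 1×D + 1×233 = 1837 + D
Σ(formed) = 1×356 + 2×321 + 4×401 = 2602
ΔH = Σ(broken) − Σ(formed) = (1837 + D) − (2602) = −765 + D
Setting this equal to −171 kJ gives D = 594 kJ/mol.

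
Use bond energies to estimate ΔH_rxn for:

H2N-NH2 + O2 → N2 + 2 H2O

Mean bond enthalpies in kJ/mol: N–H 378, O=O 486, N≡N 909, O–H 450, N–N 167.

Bonds broken (reactants):
  N–H: 4 × 378 = 1512
  N–N: 1 × 167 = 167
  O=O: 1 × 486 = 486
  Σ(broken) = 2165 kJ
Bonds formed (products):
  N≡N: 1 × 909 = 909
  O–H: 4 × 450 = 1800
  Σ(formed) = 2709 kJ
ΔH = Σ(broken) − Σ(formed) = 2165 − 2709 = −544 kJ

ΔH ≈ −544 kJ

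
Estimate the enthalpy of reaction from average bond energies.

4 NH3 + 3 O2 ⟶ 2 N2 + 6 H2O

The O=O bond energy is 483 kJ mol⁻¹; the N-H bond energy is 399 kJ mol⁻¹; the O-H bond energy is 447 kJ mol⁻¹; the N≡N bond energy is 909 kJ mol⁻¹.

ΔH ≈ −945 kJ

Bonds broken (reactants):
  N-H: 12 × 399 = 4788
  O=O: 3 × 483 = 1449
  Σ(broken) = 6237 kJ
Bonds formed (products):
  N≡N: 2 × 909 = 1818
  O-H: 12 × 447 = 5364
  Σ(formed) = 7182 kJ
ΔH = Σ(broken) − Σ(formed) = 6237 − 7182 = −945 kJ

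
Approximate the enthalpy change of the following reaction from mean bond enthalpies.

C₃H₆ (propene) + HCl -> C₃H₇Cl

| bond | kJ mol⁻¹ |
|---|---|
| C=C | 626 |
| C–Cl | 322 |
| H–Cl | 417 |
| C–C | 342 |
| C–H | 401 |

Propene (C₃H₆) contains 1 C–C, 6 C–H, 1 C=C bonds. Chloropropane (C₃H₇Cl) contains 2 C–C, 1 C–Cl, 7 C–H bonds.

ΔH ≈ −22 kJ

Bonds broken (reactants):
  C–C: 1 × 342 = 342
  C–H: 6 × 401 = 2406
  C=C: 1 × 626 = 626
  H–Cl: 1 × 417 = 417
  Σ(broken) = 3791 kJ
Bonds formed (products):
  C–C: 2 × 342 = 684
  C–Cl: 1 × 322 = 322
  C–H: 7 × 401 = 2807
  Σ(formed) = 3813 kJ
ΔH = Σ(broken) − Σ(formed) = 3791 − 3813 = −22 kJ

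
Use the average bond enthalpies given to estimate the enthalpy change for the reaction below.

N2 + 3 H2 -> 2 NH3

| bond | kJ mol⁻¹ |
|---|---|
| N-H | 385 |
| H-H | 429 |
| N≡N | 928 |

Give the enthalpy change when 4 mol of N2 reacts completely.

Bonds broken (reactants):
  H-H: 3 × 429 = 1287
  N≡N: 1 × 928 = 928
  Σ(broken) = 2215 kJ
Bonds formed (products):
  N-H: 6 × 385 = 2310
  Σ(formed) = 2310 kJ
ΔH = Σ(broken) − Σ(formed) = 2215 − 2310 = −95 kJ
For 4× the reaction as written: 4 × (−95) = −380 kJ

ΔH = −380 kJ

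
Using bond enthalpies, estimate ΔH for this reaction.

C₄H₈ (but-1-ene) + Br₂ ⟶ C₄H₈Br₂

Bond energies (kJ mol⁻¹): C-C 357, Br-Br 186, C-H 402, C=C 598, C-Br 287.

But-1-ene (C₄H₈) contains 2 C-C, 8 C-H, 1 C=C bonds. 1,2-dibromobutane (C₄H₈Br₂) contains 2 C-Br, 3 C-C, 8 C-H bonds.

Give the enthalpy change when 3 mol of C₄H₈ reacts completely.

ΔH = −441 kJ

Bonds broken (reactants):
  Br-Br: 1 × 186 = 186
  C-C: 2 × 357 = 714
  C-H: 8 × 402 = 3216
  C=C: 1 × 598 = 598
  Σ(broken) = 4714 kJ
Bonds formed (products):
  C-Br: 2 × 287 = 574
  C-C: 3 × 357 = 1071
  C-H: 8 × 402 = 3216
  Σ(formed) = 4861 kJ
ΔH = Σ(broken) − Σ(formed) = 4714 − 4861 = −147 kJ
For 3× the reaction as written: 3 × (−147) = −441 kJ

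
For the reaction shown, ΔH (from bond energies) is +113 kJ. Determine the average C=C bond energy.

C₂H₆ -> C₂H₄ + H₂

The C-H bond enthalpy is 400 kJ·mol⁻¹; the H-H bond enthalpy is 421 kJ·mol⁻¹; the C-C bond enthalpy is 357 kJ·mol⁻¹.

Let D be the C=C bond energy.
Σ(broken) = 1×357 + 6×400 = 2757
Σ(formed) = 4×400 + 1×D + 1×421 = 2021 + D
ΔH = Σ(broken) − Σ(formed) = (2757) − (2021 + D) = +736 − D
Setting this equal to +113 kJ gives D = 623 kJ/mol.

D(C=C) ≈ 623 kJ/mol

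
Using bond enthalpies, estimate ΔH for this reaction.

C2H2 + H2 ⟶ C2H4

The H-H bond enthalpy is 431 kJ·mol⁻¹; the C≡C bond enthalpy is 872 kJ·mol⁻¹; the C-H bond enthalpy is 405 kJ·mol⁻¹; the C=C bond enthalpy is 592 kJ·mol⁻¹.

ΔH ≈ −99 kJ

Bonds broken (reactants):
  C≡C: 1 × 872 = 872
  C-H: 2 × 405 = 810
  H-H: 1 × 431 = 431
  Σ(broken) = 2113 kJ
Bonds formed (products):
  C-H: 4 × 405 = 1620
  C=C: 1 × 592 = 592
  Σ(formed) = 2212 kJ
ΔH = Σ(broken) − Σ(formed) = 2113 − 2212 = −99 kJ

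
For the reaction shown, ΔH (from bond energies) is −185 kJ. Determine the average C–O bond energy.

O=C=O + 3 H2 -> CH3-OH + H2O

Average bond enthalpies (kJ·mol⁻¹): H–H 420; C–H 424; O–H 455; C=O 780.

D(C–O) ≈ 368 kJ/mol

Let D be the C–O bond energy.
Σ(broken) = 2×780 + 3×420 = 2820
Σ(formed) = 3×424 + 1×D + 3×455 = 2637 + D
ΔH = Σ(broken) − Σ(formed) = (2820) − (2637 + D) = +183 − D
Setting this equal to −185 kJ gives D = 368 kJ/mol.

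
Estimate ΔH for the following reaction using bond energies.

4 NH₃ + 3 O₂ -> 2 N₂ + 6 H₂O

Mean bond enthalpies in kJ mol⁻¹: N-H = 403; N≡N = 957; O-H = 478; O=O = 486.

ΔH ≈ −1356 kJ

Bonds broken (reactants):
  N-H: 12 × 403 = 4836
  O=O: 3 × 486 = 1458
  Σ(broken) = 6294 kJ
Bonds formed (products):
  N≡N: 2 × 957 = 1914
  O-H: 12 × 478 = 5736
  Σ(formed) = 7650 kJ
ΔH = Σ(broken) − Σ(formed) = 6294 − 7650 = −1356 kJ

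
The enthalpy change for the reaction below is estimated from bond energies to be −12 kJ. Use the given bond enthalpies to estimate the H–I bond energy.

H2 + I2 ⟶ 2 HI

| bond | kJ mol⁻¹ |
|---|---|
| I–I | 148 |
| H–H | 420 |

D(H–I) ≈ 290 kJ/mol

Let D be the H–I bond energy.
Σ(broken) = 1×420 + 1×148 = 568
Σ(formed) = 2×D = 2D
ΔH = Σ(broken) − Σ(formed) = (568) − (2D) = +568 − 2D
Setting this equal to −12 kJ gives 2D = 580, so D = 290 kJ/mol.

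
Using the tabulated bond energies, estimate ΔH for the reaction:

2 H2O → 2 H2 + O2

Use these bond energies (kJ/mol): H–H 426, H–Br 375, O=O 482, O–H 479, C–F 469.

Bonds broken (reactants):
  O–H: 4 × 479 = 1916
  Σ(broken) = 1916 kJ
Bonds formed (products):
  H–H: 2 × 426 = 852
  O=O: 1 × 482 = 482
  Σ(formed) = 1334 kJ
ΔH = Σ(broken) − Σ(formed) = 1916 − 1334 = +582 kJ

ΔH ≈ +582 kJ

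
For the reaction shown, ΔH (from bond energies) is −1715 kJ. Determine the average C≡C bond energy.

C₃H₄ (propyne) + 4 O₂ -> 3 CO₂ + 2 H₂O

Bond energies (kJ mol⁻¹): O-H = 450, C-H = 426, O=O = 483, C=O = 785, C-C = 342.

Let D be the C≡C bond energy.
Σ(broken) = 1×D + 1×342 + 4×426 + 4×483 = 3978 + D
Σ(formed) = 6×785 + 4×450 = 6510
ΔH = Σ(broken) − Σ(formed) = (3978 + D) − (6510) = −2532 + D
Setting this equal to −1715 kJ gives D = 817 kJ/mol.

D(C≡C) ≈ 817 kJ/mol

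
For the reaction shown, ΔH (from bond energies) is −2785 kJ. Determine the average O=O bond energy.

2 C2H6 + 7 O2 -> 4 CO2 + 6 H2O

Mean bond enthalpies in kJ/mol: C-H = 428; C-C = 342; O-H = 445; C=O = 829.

D(O=O) ≈ 481 kJ/mol

Let D be the O=O bond energy.
Σ(broken) = 2×342 + 12×428 + 7×D = 5820 + 7D
Σ(formed) = 8×829 + 12×445 = 11972
ΔH = Σ(broken) − Σ(formed) = (5820 + 7D) − (11972) = −6152 + 7D
Setting this equal to −2785 kJ gives 7D = 3367, so D = 481 kJ/mol.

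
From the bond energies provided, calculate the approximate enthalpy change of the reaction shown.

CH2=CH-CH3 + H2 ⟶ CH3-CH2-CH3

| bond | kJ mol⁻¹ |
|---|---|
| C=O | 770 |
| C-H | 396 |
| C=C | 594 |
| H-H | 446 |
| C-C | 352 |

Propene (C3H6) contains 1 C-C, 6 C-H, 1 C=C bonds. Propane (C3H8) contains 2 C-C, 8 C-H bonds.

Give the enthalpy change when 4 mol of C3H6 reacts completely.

ΔH = −416 kJ

Bonds broken (reactants):
  C-C: 1 × 352 = 352
  C-H: 6 × 396 = 2376
  C=C: 1 × 594 = 594
  H-H: 1 × 446 = 446
  Σ(broken) = 3768 kJ
Bonds formed (products):
  C-C: 2 × 352 = 704
  C-H: 8 × 396 = 3168
  Σ(formed) = 3872 kJ
ΔH = Σ(broken) − Σ(formed) = 3768 − 3872 = −104 kJ
For 4× the reaction as written: 4 × (−104) = −416 kJ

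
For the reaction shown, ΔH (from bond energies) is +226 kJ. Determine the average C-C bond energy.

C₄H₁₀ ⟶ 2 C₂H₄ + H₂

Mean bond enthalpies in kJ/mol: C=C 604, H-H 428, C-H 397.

D(C-C) ≈ 356 kJ/mol

Let D be the C-C bond energy.
Σ(broken) = 3×D + 10×397 = 3970 + 3D
Σ(formed) = 8×397 + 2×604 + 1×428 = 4812
ΔH = Σ(broken) − Σ(formed) = (3970 + 3D) − (4812) = −842 + 3D
Setting this equal to +226 kJ gives 3D = 1068, so D = 356 kJ/mol.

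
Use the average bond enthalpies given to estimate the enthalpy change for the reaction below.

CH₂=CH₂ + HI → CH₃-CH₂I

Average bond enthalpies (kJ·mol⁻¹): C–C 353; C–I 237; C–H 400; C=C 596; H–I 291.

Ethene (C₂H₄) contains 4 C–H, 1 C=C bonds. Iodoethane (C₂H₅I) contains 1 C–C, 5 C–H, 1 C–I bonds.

ΔH ≈ −103 kJ

Bonds broken (reactants):
  C–H: 4 × 400 = 1600
  C=C: 1 × 596 = 596
  H–I: 1 × 291 = 291
  Σ(broken) = 2487 kJ
Bonds formed (products):
  C–C: 1 × 353 = 353
  C–H: 5 × 400 = 2000
  C–I: 1 × 237 = 237
  Σ(formed) = 2590 kJ
ΔH = Σ(broken) − Σ(formed) = 2487 − 2590 = −103 kJ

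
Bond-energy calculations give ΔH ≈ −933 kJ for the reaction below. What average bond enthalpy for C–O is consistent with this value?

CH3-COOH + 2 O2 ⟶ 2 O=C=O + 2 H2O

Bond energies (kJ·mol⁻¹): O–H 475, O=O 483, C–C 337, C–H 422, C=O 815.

Let D be the C–O bond energy.
Σ(broken) = 1×337 + 3×422 + 1×D + 1×815 + 1×475 + 2×483 = 3859 + D
Σ(formed) = 4×815 + 4×475 = 5160
ΔH = Σ(broken) − Σ(formed) = (3859 + D) − (5160) = −1301 + D
Setting this equal to −933 kJ gives D = 368 kJ/mol.

D(C–O) ≈ 368 kJ/mol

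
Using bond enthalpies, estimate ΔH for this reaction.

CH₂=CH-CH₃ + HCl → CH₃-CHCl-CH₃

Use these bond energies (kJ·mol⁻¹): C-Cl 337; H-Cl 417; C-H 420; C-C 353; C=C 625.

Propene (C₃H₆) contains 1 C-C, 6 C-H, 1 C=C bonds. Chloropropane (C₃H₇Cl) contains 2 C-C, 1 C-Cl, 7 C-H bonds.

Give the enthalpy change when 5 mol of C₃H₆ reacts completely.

ΔH = −340 kJ

Bonds broken (reactants):
  C-C: 1 × 353 = 353
  C-H: 6 × 420 = 2520
  C=C: 1 × 625 = 625
  H-Cl: 1 × 417 = 417
  Σ(broken) = 3915 kJ
Bonds formed (products):
  C-C: 2 × 353 = 706
  C-Cl: 1 × 337 = 337
  C-H: 7 × 420 = 2940
  Σ(formed) = 3983 kJ
ΔH = Σ(broken) − Σ(formed) = 3915 − 3983 = −68 kJ
For 5× the reaction as written: 5 × (−68) = −340 kJ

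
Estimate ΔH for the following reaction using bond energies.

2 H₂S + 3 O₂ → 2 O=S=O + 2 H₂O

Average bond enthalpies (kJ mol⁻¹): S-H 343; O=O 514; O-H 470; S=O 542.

ΔH ≈ −1134 kJ

Bonds broken (reactants):
  O=O: 3 × 514 = 1542
  S-H: 4 × 343 = 1372
  Σ(broken) = 2914 kJ
Bonds formed (products):
  O-H: 4 × 470 = 1880
  S=O: 4 × 542 = 2168
  Σ(formed) = 4048 kJ
ΔH = Σ(broken) − Σ(formed) = 2914 − 4048 = −1134 kJ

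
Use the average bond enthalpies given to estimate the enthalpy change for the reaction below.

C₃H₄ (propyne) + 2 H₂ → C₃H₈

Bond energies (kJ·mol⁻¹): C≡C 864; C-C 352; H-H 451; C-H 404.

Bonds broken (reactants):
  C≡C: 1 × 864 = 864
  C-C: 1 × 352 = 352
  C-H: 4 × 404 = 1616
  H-H: 2 × 451 = 902
  Σ(broken) = 3734 kJ
Bonds formed (products):
  C-C: 2 × 352 = 704
  C-H: 8 × 404 = 3232
  Σ(formed) = 3936 kJ
ΔH = Σ(broken) − Σ(formed) = 3734 − 3936 = −202 kJ

ΔH ≈ −202 kJ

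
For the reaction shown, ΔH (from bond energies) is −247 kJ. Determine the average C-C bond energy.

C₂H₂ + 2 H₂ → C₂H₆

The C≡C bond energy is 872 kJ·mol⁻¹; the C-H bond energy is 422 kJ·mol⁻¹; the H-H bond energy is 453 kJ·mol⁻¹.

Let D be the C-C bond energy.
Σ(broken) = 1×872 + 2×422 + 2×453 = 2622
Σ(formed) = 1×D + 6×422 = 2532 + D
ΔH = Σ(broken) − Σ(formed) = (2622) − (2532 + D) = +90 − D
Setting this equal to −247 kJ gives D = 337 kJ/mol.

D(C-C) ≈ 337 kJ/mol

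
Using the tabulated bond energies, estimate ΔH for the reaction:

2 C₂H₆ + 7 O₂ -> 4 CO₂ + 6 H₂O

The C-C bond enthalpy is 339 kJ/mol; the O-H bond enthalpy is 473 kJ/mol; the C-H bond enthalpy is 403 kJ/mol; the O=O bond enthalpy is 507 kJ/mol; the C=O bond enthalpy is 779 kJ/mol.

Bonds broken (reactants):
  C-C: 2 × 339 = 678
  C-H: 12 × 403 = 4836
  O=O: 7 × 507 = 3549
  Σ(broken) = 9063 kJ
Bonds formed (products):
  C=O: 8 × 779 = 6232
  O-H: 12 × 473 = 5676
  Σ(formed) = 11908 kJ
ΔH = Σ(broken) − Σ(formed) = 9063 − 11908 = −2845 kJ

ΔH ≈ −2845 kJ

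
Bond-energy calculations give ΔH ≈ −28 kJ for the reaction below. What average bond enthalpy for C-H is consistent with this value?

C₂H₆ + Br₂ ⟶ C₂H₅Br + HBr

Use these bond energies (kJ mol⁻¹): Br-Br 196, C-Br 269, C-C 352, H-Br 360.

Let D be the C-H bond energy.
Σ(broken) = 1×196 + 1×352 + 6×D = 548 + 6D
Σ(formed) = 1×269 + 1×352 + 5×D + 1×360 = 981 + 5D
ΔH = Σ(broken) − Σ(formed) = (548 + 6D) − (981 + 5D) = −433 + D
Setting this equal to −28 kJ gives D = 405 kJ/mol.

D(C-H) ≈ 405 kJ/mol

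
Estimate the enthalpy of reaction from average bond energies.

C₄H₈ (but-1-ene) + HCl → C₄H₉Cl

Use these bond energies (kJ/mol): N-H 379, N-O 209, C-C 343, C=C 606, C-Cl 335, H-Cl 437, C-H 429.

ΔH ≈ −64 kJ

Bonds broken (reactants):
  C-C: 2 × 343 = 686
  C-H: 8 × 429 = 3432
  C=C: 1 × 606 = 606
  H-Cl: 1 × 437 = 437
  Σ(broken) = 5161 kJ
Bonds formed (products):
  C-C: 3 × 343 = 1029
  C-Cl: 1 × 335 = 335
  C-H: 9 × 429 = 3861
  Σ(formed) = 5225 kJ
ΔH = Σ(broken) − Σ(formed) = 5161 − 5225 = −64 kJ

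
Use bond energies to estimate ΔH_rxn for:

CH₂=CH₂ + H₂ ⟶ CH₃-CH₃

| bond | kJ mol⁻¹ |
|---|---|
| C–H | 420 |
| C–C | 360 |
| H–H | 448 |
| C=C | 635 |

ΔH ≈ −117 kJ

Bonds broken (reactants):
  C–H: 4 × 420 = 1680
  C=C: 1 × 635 = 635
  H–H: 1 × 448 = 448
  Σ(broken) = 2763 kJ
Bonds formed (products):
  C–C: 1 × 360 = 360
  C–H: 6 × 420 = 2520
  Σ(formed) = 2880 kJ
ΔH = Σ(broken) − Σ(formed) = 2763 − 2880 = −117 kJ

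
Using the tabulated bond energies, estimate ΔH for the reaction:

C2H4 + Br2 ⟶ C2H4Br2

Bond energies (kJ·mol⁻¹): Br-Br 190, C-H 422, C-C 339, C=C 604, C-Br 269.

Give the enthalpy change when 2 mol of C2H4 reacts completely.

ΔH = −166 kJ

Bonds broken (reactants):
  Br-Br: 1 × 190 = 190
  C-H: 4 × 422 = 1688
  C=C: 1 × 604 = 604
  Σ(broken) = 2482 kJ
Bonds formed (products):
  C-Br: 2 × 269 = 538
  C-C: 1 × 339 = 339
  C-H: 4 × 422 = 1688
  Σ(formed) = 2565 kJ
ΔH = Σ(broken) − Σ(formed) = 2482 − 2565 = −83 kJ
For 2× the reaction as written: 2 × (−83) = −166 kJ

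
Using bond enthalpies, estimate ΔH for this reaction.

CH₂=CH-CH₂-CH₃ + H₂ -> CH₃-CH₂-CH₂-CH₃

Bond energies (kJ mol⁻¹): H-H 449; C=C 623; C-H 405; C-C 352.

ΔH ≈ −90 kJ

Bonds broken (reactants):
  C-C: 2 × 352 = 704
  C-H: 8 × 405 = 3240
  C=C: 1 × 623 = 623
  H-H: 1 × 449 = 449
  Σ(broken) = 5016 kJ
Bonds formed (products):
  C-C: 3 × 352 = 1056
  C-H: 10 × 405 = 4050
  Σ(formed) = 5106 kJ
ΔH = Σ(broken) − Σ(formed) = 5016 − 5106 = −90 kJ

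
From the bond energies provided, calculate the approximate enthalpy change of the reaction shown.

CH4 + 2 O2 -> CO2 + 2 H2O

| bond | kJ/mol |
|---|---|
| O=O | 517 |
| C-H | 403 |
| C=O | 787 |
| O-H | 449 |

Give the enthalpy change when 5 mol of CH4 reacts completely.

ΔH = −3620 kJ

Bonds broken (reactants):
  C-H: 4 × 403 = 1612
  O=O: 2 × 517 = 1034
  Σ(broken) = 2646 kJ
Bonds formed (products):
  C=O: 2 × 787 = 1574
  O-H: 4 × 449 = 1796
  Σ(formed) = 3370 kJ
ΔH = Σ(broken) − Σ(formed) = 2646 − 3370 = −724 kJ
For 5× the reaction as written: 5 × (−724) = −3620 kJ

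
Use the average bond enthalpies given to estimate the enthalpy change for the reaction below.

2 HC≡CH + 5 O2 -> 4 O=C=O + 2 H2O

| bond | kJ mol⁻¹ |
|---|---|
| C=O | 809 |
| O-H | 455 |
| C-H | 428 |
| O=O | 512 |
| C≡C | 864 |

Bonds broken (reactants):
  C≡C: 2 × 864 = 1728
  C-H: 4 × 428 = 1712
  O=O: 5 × 512 = 2560
  Σ(broken) = 6000 kJ
Bonds formed (products):
  C=O: 8 × 809 = 6472
  O-H: 4 × 455 = 1820
  Σ(formed) = 8292 kJ
ΔH = Σ(broken) − Σ(formed) = 6000 − 8292 = −2292 kJ

ΔH ≈ −2292 kJ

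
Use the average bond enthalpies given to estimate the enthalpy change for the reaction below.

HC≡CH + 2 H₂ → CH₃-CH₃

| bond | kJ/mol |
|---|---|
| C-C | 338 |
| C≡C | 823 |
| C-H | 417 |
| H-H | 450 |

Bonds broken (reactants):
  C≡C: 1 × 823 = 823
  C-H: 2 × 417 = 834
  H-H: 2 × 450 = 900
  Σ(broken) = 2557 kJ
Bonds formed (products):
  C-C: 1 × 338 = 338
  C-H: 6 × 417 = 2502
  Σ(formed) = 2840 kJ
ΔH = Σ(broken) − Σ(formed) = 2557 − 2840 = −283 kJ

ΔH ≈ −283 kJ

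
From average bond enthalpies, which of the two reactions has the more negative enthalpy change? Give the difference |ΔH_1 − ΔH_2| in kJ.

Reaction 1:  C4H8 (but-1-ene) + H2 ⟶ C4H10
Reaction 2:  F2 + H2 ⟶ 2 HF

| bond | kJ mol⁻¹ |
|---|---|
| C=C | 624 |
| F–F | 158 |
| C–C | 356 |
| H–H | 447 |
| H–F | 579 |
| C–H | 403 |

Reaction 2, by 462 kJ

Reaction 1:
  Bonds broken (reactants):
    C–C: 2 × 356 = 712
    C–H: 8 × 403 = 3224
    C=C: 1 × 624 = 624
    H–H: 1 × 447 = 447
    Σ(broken) = 5007 kJ
  Bonds formed (products):
    C–C: 3 × 356 = 1068
    C–H: 10 × 403 = 4030
    Σ(formed) = 5098 kJ
  ΔH_1 = 5007 − 5098 = −91 kJ
Reaction 2:
  Bonds broken (reactants):
    F–F: 1 × 158 = 158
    H–H: 1 × 447 = 447
    Σ(broken) = 605 kJ
  Bonds formed (products):
    H–F: 2 × 579 = 1158
    Σ(formed) = 1158 kJ
  ΔH_2 = 605 − 1158 = −553 kJ
ΔH_1 − ΔH_2 = +462 kJ, so reaction 2 has the more negative ΔH; |ΔH_1 − ΔH_2| = 462 kJ.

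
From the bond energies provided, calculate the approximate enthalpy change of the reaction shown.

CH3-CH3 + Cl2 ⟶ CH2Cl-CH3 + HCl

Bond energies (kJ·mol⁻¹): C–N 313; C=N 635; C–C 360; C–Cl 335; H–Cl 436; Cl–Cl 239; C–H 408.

ΔH ≈ −124 kJ

Bonds broken (reactants):
  C–C: 1 × 360 = 360
  C–H: 6 × 408 = 2448
  Cl–Cl: 1 × 239 = 239
  Σ(broken) = 3047 kJ
Bonds formed (products):
  C–C: 1 × 360 = 360
  C–Cl: 1 × 335 = 335
  C–H: 5 × 408 = 2040
  H–Cl: 1 × 436 = 436
  Σ(formed) = 3171 kJ
ΔH = Σ(broken) − Σ(formed) = 3047 − 3171 = −124 kJ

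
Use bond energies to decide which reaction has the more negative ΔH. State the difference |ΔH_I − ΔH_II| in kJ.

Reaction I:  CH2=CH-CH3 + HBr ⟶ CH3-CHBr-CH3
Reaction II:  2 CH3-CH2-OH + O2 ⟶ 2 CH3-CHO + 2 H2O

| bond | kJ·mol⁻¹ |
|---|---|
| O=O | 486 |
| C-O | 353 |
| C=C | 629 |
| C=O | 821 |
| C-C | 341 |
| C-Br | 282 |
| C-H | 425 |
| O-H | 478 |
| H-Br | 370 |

Reaction I:
  Bonds broken (reactants):
    C-C: 1 × 341 = 341
    C-H: 6 × 425 = 2550
    C=C: 1 × 629 = 629
    H-Br: 1 × 370 = 370
    Σ(broken) = 3890 kJ
  Bonds formed (products):
    C-Br: 1 × 282 = 282
    C-C: 2 × 341 = 682
    C-H: 7 × 425 = 2975
    Σ(formed) = 3939 kJ
  ΔH_I = 3890 − 3939 = −49 kJ
Reaction II:
  Bonds broken (reactants):
    C-C: 2 × 341 = 682
    C-H: 10 × 425 = 4250
    C-O: 2 × 353 = 706
    O-H: 2 × 478 = 956
    O=O: 1 × 486 = 486
    Σ(broken) = 7080 kJ
  Bonds formed (products):
    C-C: 2 × 341 = 682
    C-H: 8 × 425 = 3400
    C=O: 2 × 821 = 1642
    O-H: 4 × 478 = 1912
    Σ(formed) = 7636 kJ
  ΔH_II = 7080 − 7636 = −556 kJ
ΔH_I − ΔH_II = +507 kJ, so reaction II has the more negative ΔH; |ΔH_I − ΔH_II| = 507 kJ.

Reaction II, by 507 kJ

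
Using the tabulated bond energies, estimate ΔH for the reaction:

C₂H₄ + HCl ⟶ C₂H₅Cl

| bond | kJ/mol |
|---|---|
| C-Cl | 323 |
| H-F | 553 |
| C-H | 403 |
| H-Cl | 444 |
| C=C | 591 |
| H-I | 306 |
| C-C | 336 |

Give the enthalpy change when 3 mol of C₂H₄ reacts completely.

Bonds broken (reactants):
  C-H: 4 × 403 = 1612
  C=C: 1 × 591 = 591
  H-Cl: 1 × 444 = 444
  Σ(broken) = 2647 kJ
Bonds formed (products):
  C-C: 1 × 336 = 336
  C-Cl: 1 × 323 = 323
  C-H: 5 × 403 = 2015
  Σ(formed) = 2674 kJ
ΔH = Σ(broken) − Σ(formed) = 2647 − 2674 = −27 kJ
For 3× the reaction as written: 3 × (−27) = −81 kJ

ΔH = −81 kJ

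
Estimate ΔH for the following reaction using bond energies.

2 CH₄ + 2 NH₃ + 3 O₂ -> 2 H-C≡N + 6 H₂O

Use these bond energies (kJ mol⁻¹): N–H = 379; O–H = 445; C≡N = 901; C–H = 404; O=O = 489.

Bonds broken (reactants):
  C–H: 8 × 404 = 3232
  N–H: 6 × 379 = 2274
  O=O: 3 × 489 = 1467
  Σ(broken) = 6973 kJ
Bonds formed (products):
  C≡N: 2 × 901 = 1802
  C–H: 2 × 404 = 808
  O–H: 12 × 445 = 5340
  Σ(formed) = 7950 kJ
ΔH = Σ(broken) − Σ(formed) = 6973 − 7950 = −977 kJ

ΔH ≈ −977 kJ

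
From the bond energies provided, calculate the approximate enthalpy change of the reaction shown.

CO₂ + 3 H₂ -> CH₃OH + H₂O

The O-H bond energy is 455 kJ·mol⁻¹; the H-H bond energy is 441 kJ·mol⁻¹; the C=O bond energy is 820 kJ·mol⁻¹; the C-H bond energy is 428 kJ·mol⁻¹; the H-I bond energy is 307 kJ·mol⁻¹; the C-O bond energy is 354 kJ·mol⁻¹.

ΔH ≈ −40 kJ

Bonds broken (reactants):
  C=O: 2 × 820 = 1640
  H-H: 3 × 441 = 1323
  Σ(broken) = 2963 kJ
Bonds formed (products):
  C-H: 3 × 428 = 1284
  C-O: 1 × 354 = 354
  O-H: 3 × 455 = 1365
  Σ(formed) = 3003 kJ
ΔH = Σ(broken) − Σ(formed) = 2963 − 3003 = −40 kJ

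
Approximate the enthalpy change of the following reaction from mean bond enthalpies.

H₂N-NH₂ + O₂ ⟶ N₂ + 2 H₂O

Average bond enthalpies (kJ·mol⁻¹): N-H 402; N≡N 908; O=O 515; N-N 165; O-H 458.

Bonds broken (reactants):
  N-H: 4 × 402 = 1608
  N-N: 1 × 165 = 165
  O=O: 1 × 515 = 515
  Σ(broken) = 2288 kJ
Bonds formed (products):
  N≡N: 1 × 908 = 908
  O-H: 4 × 458 = 1832
  Σ(formed) = 2740 kJ
ΔH = Σ(broken) − Σ(formed) = 2288 − 2740 = −452 kJ

ΔH ≈ −452 kJ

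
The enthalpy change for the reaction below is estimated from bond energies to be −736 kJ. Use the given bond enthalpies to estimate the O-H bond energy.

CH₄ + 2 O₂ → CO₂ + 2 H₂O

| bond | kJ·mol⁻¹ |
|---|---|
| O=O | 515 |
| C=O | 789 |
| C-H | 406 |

Let D be the O-H bond energy.
Σ(broken) = 4×406 + 2×515 = 2654
Σ(formed) = 2×789 + 4×D = 1578 + 4D
ΔH = Σ(broken) − Σ(formed) = (2654) − (1578 + 4D) = +1076 − 4D
Setting this equal to −736 kJ gives 4D = 1812, so D = 453 kJ/mol.

D(O-H) ≈ 453 kJ/mol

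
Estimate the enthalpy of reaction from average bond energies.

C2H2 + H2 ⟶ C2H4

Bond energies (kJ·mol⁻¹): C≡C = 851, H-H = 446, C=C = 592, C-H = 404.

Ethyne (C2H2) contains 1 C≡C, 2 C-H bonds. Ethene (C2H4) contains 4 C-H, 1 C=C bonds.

Bonds broken (reactants):
  C≡C: 1 × 851 = 851
  C-H: 2 × 404 = 808
  H-H: 1 × 446 = 446
  Σ(broken) = 2105 kJ
Bonds formed (products):
  C-H: 4 × 404 = 1616
  C=C: 1 × 592 = 592
  Σ(formed) = 2208 kJ
ΔH = Σ(broken) − Σ(formed) = 2105 − 2208 = −103 kJ

ΔH ≈ −103 kJ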